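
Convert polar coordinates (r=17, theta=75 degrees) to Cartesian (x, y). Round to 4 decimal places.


x = 17 * cos(75) = 4.3999
y = 17 * sin(75) = 16.4207

(4.3999, 16.4207)


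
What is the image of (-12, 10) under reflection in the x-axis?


Reflection across x-axis: (x, y) -> (x, -y)
(-12, 10) -> (-12, -10)

(-12, -10)


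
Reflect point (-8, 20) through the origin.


Reflection through origin: (x, y) -> (-x, -y)
(-8, 20) -> (8, -20)

(8, -20)


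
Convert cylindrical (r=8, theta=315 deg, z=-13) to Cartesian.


x = 8 * cos(315) = 5.6569
y = 8 * sin(315) = -5.6569
z = -13

(5.6569, -5.6569, -13)


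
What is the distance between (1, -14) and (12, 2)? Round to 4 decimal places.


d = sqrt((12-1)^2 + (2--14)^2) = 19.4165

19.4165


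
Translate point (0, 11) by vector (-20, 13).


Translation: (x+dx, y+dy) = (0+-20, 11+13) = (-20, 24)

(-20, 24)


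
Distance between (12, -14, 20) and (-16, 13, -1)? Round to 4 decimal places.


d = sqrt((-16-12)^2 + (13--14)^2 + (-1-20)^2) = 44.2041

44.2041


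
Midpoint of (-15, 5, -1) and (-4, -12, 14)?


Midpoint = ((-15+-4)/2, (5+-12)/2, (-1+14)/2) = (-9.5, -3.5, 6.5)

(-9.5, -3.5, 6.5)


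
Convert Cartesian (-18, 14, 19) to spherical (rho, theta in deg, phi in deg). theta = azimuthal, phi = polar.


rho = sqrt((-18)^2 + 14^2 + 19^2) = 29.6816
theta = atan2(14, -18) = 142.125 deg
phi = acos(19/29.6816) = 50.1988 deg

rho = 29.6816, theta = 142.125 deg, phi = 50.1988 deg


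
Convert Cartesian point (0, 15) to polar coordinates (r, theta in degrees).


r = sqrt(0^2 + 15^2) = 15
theta = atan2(15, 0) = 90 degrees

r = 15, theta = 90 degrees


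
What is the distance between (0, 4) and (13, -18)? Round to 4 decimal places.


d = sqrt((13-0)^2 + (-18-4)^2) = 25.5539

25.5539


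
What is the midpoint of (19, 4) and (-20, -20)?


Midpoint = ((19+-20)/2, (4+-20)/2) = (-0.5, -8)

(-0.5, -8)


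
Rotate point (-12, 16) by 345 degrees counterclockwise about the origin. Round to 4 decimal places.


x' = -12*cos(345) - 16*sin(345) = -7.45
y' = -12*sin(345) + 16*cos(345) = 18.5606

(-7.45, 18.5606)


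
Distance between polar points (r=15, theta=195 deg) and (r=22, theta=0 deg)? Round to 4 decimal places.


d = sqrt(r1^2 + r2^2 - 2*r1*r2*cos(t2-t1))
d = sqrt(15^2 + 22^2 - 2*15*22*cos(0-195)) = 36.6948

36.6948


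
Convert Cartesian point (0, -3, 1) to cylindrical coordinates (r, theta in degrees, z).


r = sqrt(0^2 + (-3)^2) = 3
theta = atan2(-3, 0) = 270 deg
z = 1

r = 3, theta = 270 deg, z = 1


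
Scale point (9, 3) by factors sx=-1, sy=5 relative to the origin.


Scaling: (x*sx, y*sy) = (9*-1, 3*5) = (-9, 15)

(-9, 15)


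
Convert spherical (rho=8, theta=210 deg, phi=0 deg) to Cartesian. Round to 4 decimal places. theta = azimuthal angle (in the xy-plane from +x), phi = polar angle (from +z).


x = 8 * sin(0) * cos(210) = 0
y = 8 * sin(0) * sin(210) = 0
z = 8 * cos(0) = 8

(0, 0, 8)


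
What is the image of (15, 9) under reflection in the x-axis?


Reflection across x-axis: (x, y) -> (x, -y)
(15, 9) -> (15, -9)

(15, -9)


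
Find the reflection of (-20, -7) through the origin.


Reflection through origin: (x, y) -> (-x, -y)
(-20, -7) -> (20, 7)

(20, 7)


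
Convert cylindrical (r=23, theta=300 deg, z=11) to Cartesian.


x = 23 * cos(300) = 11.5
y = 23 * sin(300) = -19.9186
z = 11

(11.5, -19.9186, 11)


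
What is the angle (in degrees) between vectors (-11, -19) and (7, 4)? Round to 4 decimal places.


dot = -11*7 + -19*4 = -153
|u| = 21.9545, |v| = 8.0623
cos(angle) = -0.8644
angle = 149.8135 degrees

149.8135 degrees


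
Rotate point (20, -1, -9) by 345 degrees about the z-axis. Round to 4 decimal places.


x' = 20*cos(345) - -1*sin(345) = 19.0597
y' = 20*sin(345) + -1*cos(345) = -6.1423
z' = -9

(19.0597, -6.1423, -9)


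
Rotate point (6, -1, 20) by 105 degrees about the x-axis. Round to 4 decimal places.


x' = 6
y' = -1*cos(105) - 20*sin(105) = -19.0597
z' = -1*sin(105) + 20*cos(105) = -6.1423

(6, -19.0597, -6.1423)


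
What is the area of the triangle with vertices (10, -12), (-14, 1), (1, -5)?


Area = |x1(y2-y3) + x2(y3-y1) + x3(y1-y2)| / 2
= |10*(1--5) + -14*(-5--12) + 1*(-12-1)| / 2
= 25.5

25.5


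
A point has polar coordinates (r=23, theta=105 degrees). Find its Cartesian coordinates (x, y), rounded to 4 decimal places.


x = 23 * cos(105) = -5.9528
y = 23 * sin(105) = 22.2163

(-5.9528, 22.2163)


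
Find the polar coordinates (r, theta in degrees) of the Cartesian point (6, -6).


r = sqrt(6^2 + (-6)^2) = 8.4853
theta = atan2(-6, 6) = 315 degrees

r = 8.4853, theta = 315 degrees


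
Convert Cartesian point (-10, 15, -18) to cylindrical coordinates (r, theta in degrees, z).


r = sqrt((-10)^2 + 15^2) = 18.0278
theta = atan2(15, -10) = 123.6901 deg
z = -18

r = 18.0278, theta = 123.6901 deg, z = -18


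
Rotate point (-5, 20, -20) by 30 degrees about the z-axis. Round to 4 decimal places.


x' = -5*cos(30) - 20*sin(30) = -14.3301
y' = -5*sin(30) + 20*cos(30) = 14.8205
z' = -20

(-14.3301, 14.8205, -20)


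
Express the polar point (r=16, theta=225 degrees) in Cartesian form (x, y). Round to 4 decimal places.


x = 16 * cos(225) = -11.3137
y = 16 * sin(225) = -11.3137

(-11.3137, -11.3137)


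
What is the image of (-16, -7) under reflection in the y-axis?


Reflection across y-axis: (x, y) -> (-x, y)
(-16, -7) -> (16, -7)

(16, -7)


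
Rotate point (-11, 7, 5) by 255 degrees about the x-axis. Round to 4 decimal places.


x' = -11
y' = 7*cos(255) - 5*sin(255) = 3.0179
z' = 7*sin(255) + 5*cos(255) = -8.0556

(-11, 3.0179, -8.0556)


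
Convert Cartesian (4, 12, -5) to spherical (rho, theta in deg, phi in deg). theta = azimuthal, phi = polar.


rho = sqrt(4^2 + 12^2 + (-5)^2) = 13.6015
theta = atan2(12, 4) = 71.5651 deg
phi = acos(-5/13.6015) = 111.5681 deg

rho = 13.6015, theta = 71.5651 deg, phi = 111.5681 deg


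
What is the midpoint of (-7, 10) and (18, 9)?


Midpoint = ((-7+18)/2, (10+9)/2) = (5.5, 9.5)

(5.5, 9.5)


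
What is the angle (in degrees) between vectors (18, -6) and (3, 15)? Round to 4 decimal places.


dot = 18*3 + -6*15 = -36
|u| = 18.9737, |v| = 15.2971
cos(angle) = -0.124
angle = 97.125 degrees

97.125 degrees


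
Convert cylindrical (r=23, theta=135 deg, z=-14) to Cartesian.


x = 23 * cos(135) = -16.2635
y = 23 * sin(135) = 16.2635
z = -14

(-16.2635, 16.2635, -14)


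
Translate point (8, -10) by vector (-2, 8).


Translation: (x+dx, y+dy) = (8+-2, -10+8) = (6, -2)

(6, -2)


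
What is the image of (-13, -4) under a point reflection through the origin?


Reflection through origin: (x, y) -> (-x, -y)
(-13, -4) -> (13, 4)

(13, 4)


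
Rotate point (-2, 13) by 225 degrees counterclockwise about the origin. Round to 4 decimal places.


x' = -2*cos(225) - 13*sin(225) = 10.6066
y' = -2*sin(225) + 13*cos(225) = -7.7782

(10.6066, -7.7782)


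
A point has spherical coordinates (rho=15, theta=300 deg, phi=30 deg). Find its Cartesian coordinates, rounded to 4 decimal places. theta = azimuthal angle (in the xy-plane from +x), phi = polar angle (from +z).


x = 15 * sin(30) * cos(300) = 3.75
y = 15 * sin(30) * sin(300) = -6.4952
z = 15 * cos(30) = 12.9904

(3.75, -6.4952, 12.9904)


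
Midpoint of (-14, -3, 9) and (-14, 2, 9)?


Midpoint = ((-14+-14)/2, (-3+2)/2, (9+9)/2) = (-14, -0.5, 9)

(-14, -0.5, 9)


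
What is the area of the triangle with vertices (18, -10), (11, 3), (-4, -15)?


Area = |x1(y2-y3) + x2(y3-y1) + x3(y1-y2)| / 2
= |18*(3--15) + 11*(-15--10) + -4*(-10-3)| / 2
= 160.5

160.5


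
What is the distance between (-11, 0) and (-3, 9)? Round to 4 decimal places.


d = sqrt((-3--11)^2 + (9-0)^2) = 12.0416

12.0416


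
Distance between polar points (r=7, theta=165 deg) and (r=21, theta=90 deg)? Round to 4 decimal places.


d = sqrt(r1^2 + r2^2 - 2*r1*r2*cos(t2-t1))
d = sqrt(7^2 + 21^2 - 2*7*21*cos(90-165)) = 20.3447

20.3447


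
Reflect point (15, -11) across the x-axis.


Reflection across x-axis: (x, y) -> (x, -y)
(15, -11) -> (15, 11)

(15, 11)


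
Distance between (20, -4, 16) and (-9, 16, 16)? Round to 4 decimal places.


d = sqrt((-9-20)^2 + (16--4)^2 + (16-16)^2) = 35.2278

35.2278


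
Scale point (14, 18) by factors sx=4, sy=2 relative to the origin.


Scaling: (x*sx, y*sy) = (14*4, 18*2) = (56, 36)

(56, 36)


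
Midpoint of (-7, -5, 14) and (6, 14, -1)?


Midpoint = ((-7+6)/2, (-5+14)/2, (14+-1)/2) = (-0.5, 4.5, 6.5)

(-0.5, 4.5, 6.5)


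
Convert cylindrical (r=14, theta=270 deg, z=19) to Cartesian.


x = 14 * cos(270) = 0
y = 14 * sin(270) = -14
z = 19

(0, -14, 19)


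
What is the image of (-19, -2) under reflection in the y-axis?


Reflection across y-axis: (x, y) -> (-x, y)
(-19, -2) -> (19, -2)

(19, -2)


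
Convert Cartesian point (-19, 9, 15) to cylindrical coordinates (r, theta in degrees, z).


r = sqrt((-19)^2 + 9^2) = 21.0238
theta = atan2(9, -19) = 154.6538 deg
z = 15

r = 21.0238, theta = 154.6538 deg, z = 15


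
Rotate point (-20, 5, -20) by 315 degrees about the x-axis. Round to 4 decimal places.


x' = -20
y' = 5*cos(315) - -20*sin(315) = -10.6066
z' = 5*sin(315) + -20*cos(315) = -17.6777

(-20, -10.6066, -17.6777)


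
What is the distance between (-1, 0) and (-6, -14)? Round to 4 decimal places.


d = sqrt((-6--1)^2 + (-14-0)^2) = 14.8661

14.8661


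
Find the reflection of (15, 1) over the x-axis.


Reflection across x-axis: (x, y) -> (x, -y)
(15, 1) -> (15, -1)

(15, -1)


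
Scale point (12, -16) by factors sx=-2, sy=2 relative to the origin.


Scaling: (x*sx, y*sy) = (12*-2, -16*2) = (-24, -32)

(-24, -32)


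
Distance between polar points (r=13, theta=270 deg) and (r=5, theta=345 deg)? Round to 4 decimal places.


d = sqrt(r1^2 + r2^2 - 2*r1*r2*cos(t2-t1))
d = sqrt(13^2 + 5^2 - 2*13*5*cos(345-270)) = 12.6631

12.6631


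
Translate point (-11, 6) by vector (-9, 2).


Translation: (x+dx, y+dy) = (-11+-9, 6+2) = (-20, 8)

(-20, 8)


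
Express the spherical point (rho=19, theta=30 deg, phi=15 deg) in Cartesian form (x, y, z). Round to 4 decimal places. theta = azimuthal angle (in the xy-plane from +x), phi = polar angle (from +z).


x = 19 * sin(15) * cos(30) = 4.2587
y = 19 * sin(15) * sin(30) = 2.4588
z = 19 * cos(15) = 18.3526

(4.2587, 2.4588, 18.3526)


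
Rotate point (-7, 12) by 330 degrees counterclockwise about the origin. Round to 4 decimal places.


x' = -7*cos(330) - 12*sin(330) = -0.0622
y' = -7*sin(330) + 12*cos(330) = 13.8923

(-0.0622, 13.8923)


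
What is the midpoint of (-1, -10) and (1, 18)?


Midpoint = ((-1+1)/2, (-10+18)/2) = (0, 4)

(0, 4)


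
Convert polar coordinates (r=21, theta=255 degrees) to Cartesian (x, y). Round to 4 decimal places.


x = 21 * cos(255) = -5.4352
y = 21 * sin(255) = -20.2844

(-5.4352, -20.2844)


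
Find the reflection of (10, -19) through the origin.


Reflection through origin: (x, y) -> (-x, -y)
(10, -19) -> (-10, 19)

(-10, 19)


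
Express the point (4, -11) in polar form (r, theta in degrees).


r = sqrt(4^2 + (-11)^2) = 11.7047
theta = atan2(-11, 4) = 289.9831 degrees

r = 11.7047, theta = 289.9831 degrees


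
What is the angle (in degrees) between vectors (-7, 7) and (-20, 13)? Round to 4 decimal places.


dot = -7*-20 + 7*13 = 231
|u| = 9.8995, |v| = 23.8537
cos(angle) = 0.9782
angle = 11.9761 degrees

11.9761 degrees


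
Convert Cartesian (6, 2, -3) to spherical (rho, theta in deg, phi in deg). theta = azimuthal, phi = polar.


rho = sqrt(6^2 + 2^2 + (-3)^2) = 7
theta = atan2(2, 6) = 18.4349 deg
phi = acos(-3/7) = 115.3769 deg

rho = 7, theta = 18.4349 deg, phi = 115.3769 deg


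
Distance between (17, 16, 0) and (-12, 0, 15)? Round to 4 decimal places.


d = sqrt((-12-17)^2 + (0-16)^2 + (15-0)^2) = 36.3593

36.3593


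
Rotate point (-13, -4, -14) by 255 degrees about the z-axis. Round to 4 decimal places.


x' = -13*cos(255) - -4*sin(255) = -0.4991
y' = -13*sin(255) + -4*cos(255) = 13.5923
z' = -14

(-0.4991, 13.5923, -14)


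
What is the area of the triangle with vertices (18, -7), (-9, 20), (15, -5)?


Area = |x1(y2-y3) + x2(y3-y1) + x3(y1-y2)| / 2
= |18*(20--5) + -9*(-5--7) + 15*(-7-20)| / 2
= 13.5

13.5


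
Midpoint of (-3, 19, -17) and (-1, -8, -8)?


Midpoint = ((-3+-1)/2, (19+-8)/2, (-17+-8)/2) = (-2, 5.5, -12.5)

(-2, 5.5, -12.5)


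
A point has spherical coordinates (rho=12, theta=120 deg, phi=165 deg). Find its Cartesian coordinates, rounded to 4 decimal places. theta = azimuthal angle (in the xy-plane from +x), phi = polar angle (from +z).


x = 12 * sin(165) * cos(120) = -1.5529
y = 12 * sin(165) * sin(120) = 2.6897
z = 12 * cos(165) = -11.5911

(-1.5529, 2.6897, -11.5911)


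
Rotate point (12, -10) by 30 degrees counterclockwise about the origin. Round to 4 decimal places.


x' = 12*cos(30) - -10*sin(30) = 15.3923
y' = 12*sin(30) + -10*cos(30) = -2.6603

(15.3923, -2.6603)


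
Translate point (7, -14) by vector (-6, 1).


Translation: (x+dx, y+dy) = (7+-6, -14+1) = (1, -13)

(1, -13)


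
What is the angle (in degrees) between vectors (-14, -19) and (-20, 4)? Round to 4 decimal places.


dot = -14*-20 + -19*4 = 204
|u| = 23.6008, |v| = 20.3961
cos(angle) = 0.4238
angle = 64.9256 degrees

64.9256 degrees


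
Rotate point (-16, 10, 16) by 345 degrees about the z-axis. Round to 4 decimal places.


x' = -16*cos(345) - 10*sin(345) = -12.8666
y' = -16*sin(345) + 10*cos(345) = 13.8004
z' = 16

(-12.8666, 13.8004, 16)


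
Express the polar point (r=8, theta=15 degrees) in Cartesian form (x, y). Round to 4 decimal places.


x = 8 * cos(15) = 7.7274
y = 8 * sin(15) = 2.0706

(7.7274, 2.0706)


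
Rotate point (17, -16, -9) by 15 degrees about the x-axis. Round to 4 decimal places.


x' = 17
y' = -16*cos(15) - -9*sin(15) = -13.1254
z' = -16*sin(15) + -9*cos(15) = -12.8344

(17, -13.1254, -12.8344)


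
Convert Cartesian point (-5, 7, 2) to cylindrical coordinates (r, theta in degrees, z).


r = sqrt((-5)^2 + 7^2) = 8.6023
theta = atan2(7, -5) = 125.5377 deg
z = 2

r = 8.6023, theta = 125.5377 deg, z = 2


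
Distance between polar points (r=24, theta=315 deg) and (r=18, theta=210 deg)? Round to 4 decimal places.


d = sqrt(r1^2 + r2^2 - 2*r1*r2*cos(t2-t1))
d = sqrt(24^2 + 18^2 - 2*24*18*cos(210-315)) = 33.5204

33.5204


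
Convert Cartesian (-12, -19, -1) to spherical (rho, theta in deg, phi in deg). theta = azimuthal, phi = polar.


rho = sqrt((-12)^2 + (-19)^2 + (-1)^2) = 22.4944
theta = atan2(-19, -12) = 237.7244 deg
phi = acos(-1/22.4944) = 92.5479 deg

rho = 22.4944, theta = 237.7244 deg, phi = 92.5479 deg


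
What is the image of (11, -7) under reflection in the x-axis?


Reflection across x-axis: (x, y) -> (x, -y)
(11, -7) -> (11, 7)

(11, 7)


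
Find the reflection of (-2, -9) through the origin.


Reflection through origin: (x, y) -> (-x, -y)
(-2, -9) -> (2, 9)

(2, 9)


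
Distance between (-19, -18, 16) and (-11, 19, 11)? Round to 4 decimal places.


d = sqrt((-11--19)^2 + (19--18)^2 + (11-16)^2) = 38.1838

38.1838


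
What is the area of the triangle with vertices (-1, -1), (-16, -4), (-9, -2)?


Area = |x1(y2-y3) + x2(y3-y1) + x3(y1-y2)| / 2
= |-1*(-4--2) + -16*(-2--1) + -9*(-1--4)| / 2
= 4.5

4.5


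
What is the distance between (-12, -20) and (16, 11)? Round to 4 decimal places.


d = sqrt((16--12)^2 + (11--20)^2) = 41.7732

41.7732


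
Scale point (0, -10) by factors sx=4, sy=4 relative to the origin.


Scaling: (x*sx, y*sy) = (0*4, -10*4) = (0, -40)

(0, -40)


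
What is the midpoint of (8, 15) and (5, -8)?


Midpoint = ((8+5)/2, (15+-8)/2) = (6.5, 3.5)

(6.5, 3.5)


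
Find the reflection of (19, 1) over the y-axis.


Reflection across y-axis: (x, y) -> (-x, y)
(19, 1) -> (-19, 1)

(-19, 1)


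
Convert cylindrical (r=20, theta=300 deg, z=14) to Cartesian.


x = 20 * cos(300) = 10
y = 20 * sin(300) = -17.3205
z = 14

(10, -17.3205, 14)


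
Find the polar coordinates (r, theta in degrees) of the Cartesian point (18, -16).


r = sqrt(18^2 + (-16)^2) = 24.0832
theta = atan2(-16, 18) = 318.3665 degrees

r = 24.0832, theta = 318.3665 degrees


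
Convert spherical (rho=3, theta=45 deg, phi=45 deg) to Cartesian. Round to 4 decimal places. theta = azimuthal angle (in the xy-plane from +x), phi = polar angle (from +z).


x = 3 * sin(45) * cos(45) = 1.5
y = 3 * sin(45) * sin(45) = 1.5
z = 3 * cos(45) = 2.1213

(1.5, 1.5, 2.1213)


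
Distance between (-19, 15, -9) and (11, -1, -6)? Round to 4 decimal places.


d = sqrt((11--19)^2 + (-1-15)^2 + (-6--9)^2) = 34.1321

34.1321


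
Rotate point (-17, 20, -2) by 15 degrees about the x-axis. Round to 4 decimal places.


x' = -17
y' = 20*cos(15) - -2*sin(15) = 19.8362
z' = 20*sin(15) + -2*cos(15) = 3.2445

(-17, 19.8362, 3.2445)


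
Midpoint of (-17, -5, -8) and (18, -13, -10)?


Midpoint = ((-17+18)/2, (-5+-13)/2, (-8+-10)/2) = (0.5, -9, -9)

(0.5, -9, -9)


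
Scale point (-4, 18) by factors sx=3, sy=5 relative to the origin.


Scaling: (x*sx, y*sy) = (-4*3, 18*5) = (-12, 90)

(-12, 90)


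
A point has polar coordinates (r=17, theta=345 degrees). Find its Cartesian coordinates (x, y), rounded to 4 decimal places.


x = 17 * cos(345) = 16.4207
y = 17 * sin(345) = -4.3999

(16.4207, -4.3999)


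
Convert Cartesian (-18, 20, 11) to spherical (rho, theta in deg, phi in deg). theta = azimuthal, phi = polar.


rho = sqrt((-18)^2 + 20^2 + 11^2) = 29.0689
theta = atan2(20, -18) = 131.9872 deg
phi = acos(11/29.0689) = 67.7647 deg

rho = 29.0689, theta = 131.9872 deg, phi = 67.7647 deg


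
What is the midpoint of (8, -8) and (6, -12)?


Midpoint = ((8+6)/2, (-8+-12)/2) = (7, -10)

(7, -10)


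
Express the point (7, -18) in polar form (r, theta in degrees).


r = sqrt(7^2 + (-18)^2) = 19.3132
theta = atan2(-18, 7) = 291.2505 degrees

r = 19.3132, theta = 291.2505 degrees


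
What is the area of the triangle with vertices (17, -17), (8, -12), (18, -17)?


Area = |x1(y2-y3) + x2(y3-y1) + x3(y1-y2)| / 2
= |17*(-12--17) + 8*(-17--17) + 18*(-17--12)| / 2
= 2.5

2.5


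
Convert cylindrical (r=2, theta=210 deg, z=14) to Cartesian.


x = 2 * cos(210) = -1.7321
y = 2 * sin(210) = -1
z = 14

(-1.7321, -1, 14)


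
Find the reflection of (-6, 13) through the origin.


Reflection through origin: (x, y) -> (-x, -y)
(-6, 13) -> (6, -13)

(6, -13)


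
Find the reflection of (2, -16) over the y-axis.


Reflection across y-axis: (x, y) -> (-x, y)
(2, -16) -> (-2, -16)

(-2, -16)


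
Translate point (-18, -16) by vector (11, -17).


Translation: (x+dx, y+dy) = (-18+11, -16+-17) = (-7, -33)

(-7, -33)


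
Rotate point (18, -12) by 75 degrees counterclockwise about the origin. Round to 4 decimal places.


x' = 18*cos(75) - -12*sin(75) = 16.2499
y' = 18*sin(75) + -12*cos(75) = 14.2808

(16.2499, 14.2808)


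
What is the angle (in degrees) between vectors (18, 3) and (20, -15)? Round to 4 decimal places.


dot = 18*20 + 3*-15 = 315
|u| = 18.2483, |v| = 25
cos(angle) = 0.6905
angle = 46.3322 degrees

46.3322 degrees


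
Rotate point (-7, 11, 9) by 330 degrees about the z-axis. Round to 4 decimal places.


x' = -7*cos(330) - 11*sin(330) = -0.5622
y' = -7*sin(330) + 11*cos(330) = 13.0263
z' = 9

(-0.5622, 13.0263, 9)


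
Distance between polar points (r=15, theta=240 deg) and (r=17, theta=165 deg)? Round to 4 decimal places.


d = sqrt(r1^2 + r2^2 - 2*r1*r2*cos(t2-t1))
d = sqrt(15^2 + 17^2 - 2*15*17*cos(165-240)) = 19.5449

19.5449


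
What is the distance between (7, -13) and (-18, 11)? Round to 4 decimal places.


d = sqrt((-18-7)^2 + (11--13)^2) = 34.6554

34.6554


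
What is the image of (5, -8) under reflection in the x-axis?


Reflection across x-axis: (x, y) -> (x, -y)
(5, -8) -> (5, 8)

(5, 8)


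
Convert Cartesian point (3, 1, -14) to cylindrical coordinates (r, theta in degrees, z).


r = sqrt(3^2 + 1^2) = 3.1623
theta = atan2(1, 3) = 18.4349 deg
z = -14

r = 3.1623, theta = 18.4349 deg, z = -14


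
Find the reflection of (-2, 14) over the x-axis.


Reflection across x-axis: (x, y) -> (x, -y)
(-2, 14) -> (-2, -14)

(-2, -14)


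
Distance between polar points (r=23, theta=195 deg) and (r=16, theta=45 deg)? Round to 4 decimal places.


d = sqrt(r1^2 + r2^2 - 2*r1*r2*cos(t2-t1))
d = sqrt(23^2 + 16^2 - 2*23*16*cos(45-195)) = 37.7146

37.7146


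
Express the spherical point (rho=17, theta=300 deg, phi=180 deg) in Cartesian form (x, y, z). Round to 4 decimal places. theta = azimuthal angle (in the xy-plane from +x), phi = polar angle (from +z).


x = 17 * sin(180) * cos(300) = 0
y = 17 * sin(180) * sin(300) = 0
z = 17 * cos(180) = -17

(0, 0, -17)


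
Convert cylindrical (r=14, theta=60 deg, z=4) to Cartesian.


x = 14 * cos(60) = 7
y = 14 * sin(60) = 12.1244
z = 4

(7, 12.1244, 4)


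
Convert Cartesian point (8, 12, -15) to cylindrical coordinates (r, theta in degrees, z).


r = sqrt(8^2 + 12^2) = 14.4222
theta = atan2(12, 8) = 56.3099 deg
z = -15

r = 14.4222, theta = 56.3099 deg, z = -15


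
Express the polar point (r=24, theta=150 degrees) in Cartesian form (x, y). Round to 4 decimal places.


x = 24 * cos(150) = -20.7846
y = 24 * sin(150) = 12

(-20.7846, 12)


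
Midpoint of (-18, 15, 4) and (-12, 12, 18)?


Midpoint = ((-18+-12)/2, (15+12)/2, (4+18)/2) = (-15, 13.5, 11)

(-15, 13.5, 11)


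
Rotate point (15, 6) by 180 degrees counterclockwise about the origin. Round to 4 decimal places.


x' = 15*cos(180) - 6*sin(180) = -15
y' = 15*sin(180) + 6*cos(180) = -6

(-15, -6)


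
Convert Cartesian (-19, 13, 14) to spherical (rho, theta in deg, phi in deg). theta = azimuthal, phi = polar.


rho = sqrt((-19)^2 + 13^2 + 14^2) = 26.9444
theta = atan2(13, -19) = 145.6197 deg
phi = acos(14/26.9444) = 58.6953 deg

rho = 26.9444, theta = 145.6197 deg, phi = 58.6953 deg


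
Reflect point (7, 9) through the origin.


Reflection through origin: (x, y) -> (-x, -y)
(7, 9) -> (-7, -9)

(-7, -9)


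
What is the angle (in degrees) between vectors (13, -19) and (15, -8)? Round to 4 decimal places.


dot = 13*15 + -19*-8 = 347
|u| = 23.0217, |v| = 17
cos(angle) = 0.8866
angle = 27.5472 degrees

27.5472 degrees


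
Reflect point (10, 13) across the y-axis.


Reflection across y-axis: (x, y) -> (-x, y)
(10, 13) -> (-10, 13)

(-10, 13)


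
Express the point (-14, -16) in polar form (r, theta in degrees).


r = sqrt((-14)^2 + (-16)^2) = 21.2603
theta = atan2(-16, -14) = 228.8141 degrees

r = 21.2603, theta = 228.8141 degrees


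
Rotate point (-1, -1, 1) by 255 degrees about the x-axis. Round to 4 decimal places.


x' = -1
y' = -1*cos(255) - 1*sin(255) = 1.2247
z' = -1*sin(255) + 1*cos(255) = 0.7071

(-1, 1.2247, 0.7071)


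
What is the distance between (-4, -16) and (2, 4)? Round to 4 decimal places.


d = sqrt((2--4)^2 + (4--16)^2) = 20.8806

20.8806


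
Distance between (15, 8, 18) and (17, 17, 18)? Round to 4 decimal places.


d = sqrt((17-15)^2 + (17-8)^2 + (18-18)^2) = 9.2195

9.2195


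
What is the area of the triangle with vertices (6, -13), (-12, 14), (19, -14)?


Area = |x1(y2-y3) + x2(y3-y1) + x3(y1-y2)| / 2
= |6*(14--14) + -12*(-14--13) + 19*(-13-14)| / 2
= 166.5

166.5


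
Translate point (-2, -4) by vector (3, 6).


Translation: (x+dx, y+dy) = (-2+3, -4+6) = (1, 2)

(1, 2)


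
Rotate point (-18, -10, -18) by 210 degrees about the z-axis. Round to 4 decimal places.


x' = -18*cos(210) - -10*sin(210) = 10.5885
y' = -18*sin(210) + -10*cos(210) = 17.6603
z' = -18

(10.5885, 17.6603, -18)


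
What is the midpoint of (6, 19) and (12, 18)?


Midpoint = ((6+12)/2, (19+18)/2) = (9, 18.5)

(9, 18.5)


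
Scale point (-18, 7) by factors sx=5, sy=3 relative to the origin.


Scaling: (x*sx, y*sy) = (-18*5, 7*3) = (-90, 21)

(-90, 21)


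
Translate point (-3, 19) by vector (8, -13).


Translation: (x+dx, y+dy) = (-3+8, 19+-13) = (5, 6)

(5, 6)


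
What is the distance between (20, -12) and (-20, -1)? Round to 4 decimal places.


d = sqrt((-20-20)^2 + (-1--12)^2) = 41.4849

41.4849


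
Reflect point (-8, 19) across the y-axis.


Reflection across y-axis: (x, y) -> (-x, y)
(-8, 19) -> (8, 19)

(8, 19)


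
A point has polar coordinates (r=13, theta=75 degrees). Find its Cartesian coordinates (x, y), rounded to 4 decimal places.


x = 13 * cos(75) = 3.3646
y = 13 * sin(75) = 12.557

(3.3646, 12.557)


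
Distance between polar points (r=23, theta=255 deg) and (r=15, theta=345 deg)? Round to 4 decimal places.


d = sqrt(r1^2 + r2^2 - 2*r1*r2*cos(t2-t1))
d = sqrt(23^2 + 15^2 - 2*23*15*cos(345-255)) = 27.4591

27.4591


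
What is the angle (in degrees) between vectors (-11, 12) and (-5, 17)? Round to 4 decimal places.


dot = -11*-5 + 12*17 = 259
|u| = 16.2788, |v| = 17.72
cos(angle) = 0.8979
angle = 26.1209 degrees

26.1209 degrees


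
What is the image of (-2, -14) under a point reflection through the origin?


Reflection through origin: (x, y) -> (-x, -y)
(-2, -14) -> (2, 14)

(2, 14)


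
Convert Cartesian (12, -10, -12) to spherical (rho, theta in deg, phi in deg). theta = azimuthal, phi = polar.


rho = sqrt(12^2 + (-10)^2 + (-12)^2) = 19.6977
theta = atan2(-10, 12) = 320.1944 deg
phi = acos(-12/19.6977) = 127.5322 deg

rho = 19.6977, theta = 320.1944 deg, phi = 127.5322 deg


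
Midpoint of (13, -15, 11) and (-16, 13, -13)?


Midpoint = ((13+-16)/2, (-15+13)/2, (11+-13)/2) = (-1.5, -1, -1)

(-1.5, -1, -1)


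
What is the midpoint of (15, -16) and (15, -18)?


Midpoint = ((15+15)/2, (-16+-18)/2) = (15, -17)

(15, -17)


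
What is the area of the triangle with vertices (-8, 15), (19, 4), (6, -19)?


Area = |x1(y2-y3) + x2(y3-y1) + x3(y1-y2)| / 2
= |-8*(4--19) + 19*(-19-15) + 6*(15-4)| / 2
= 382

382


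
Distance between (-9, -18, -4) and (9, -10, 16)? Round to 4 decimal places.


d = sqrt((9--9)^2 + (-10--18)^2 + (16--4)^2) = 28.0713

28.0713


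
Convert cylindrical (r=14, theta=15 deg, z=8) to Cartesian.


x = 14 * cos(15) = 13.523
y = 14 * sin(15) = 3.6235
z = 8

(13.523, 3.6235, 8)


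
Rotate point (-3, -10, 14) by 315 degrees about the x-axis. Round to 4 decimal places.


x' = -3
y' = -10*cos(315) - 14*sin(315) = 2.8284
z' = -10*sin(315) + 14*cos(315) = 16.9706

(-3, 2.8284, 16.9706)


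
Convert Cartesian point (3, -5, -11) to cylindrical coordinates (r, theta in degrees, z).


r = sqrt(3^2 + (-5)^2) = 5.831
theta = atan2(-5, 3) = 300.9638 deg
z = -11

r = 5.831, theta = 300.9638 deg, z = -11


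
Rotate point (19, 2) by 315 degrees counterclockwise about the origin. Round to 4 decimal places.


x' = 19*cos(315) - 2*sin(315) = 14.8492
y' = 19*sin(315) + 2*cos(315) = -12.0208

(14.8492, -12.0208)


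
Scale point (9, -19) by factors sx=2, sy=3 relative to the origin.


Scaling: (x*sx, y*sy) = (9*2, -19*3) = (18, -57)

(18, -57)


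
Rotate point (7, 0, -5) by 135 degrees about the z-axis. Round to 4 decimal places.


x' = 7*cos(135) - 0*sin(135) = -4.9497
y' = 7*sin(135) + 0*cos(135) = 4.9497
z' = -5

(-4.9497, 4.9497, -5)


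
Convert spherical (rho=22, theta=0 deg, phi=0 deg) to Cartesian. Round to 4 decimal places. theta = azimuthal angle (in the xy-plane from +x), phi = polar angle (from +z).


x = 22 * sin(0) * cos(0) = 0
y = 22 * sin(0) * sin(0) = 0
z = 22 * cos(0) = 22

(0, 0, 22)


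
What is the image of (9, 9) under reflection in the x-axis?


Reflection across x-axis: (x, y) -> (x, -y)
(9, 9) -> (9, -9)

(9, -9)


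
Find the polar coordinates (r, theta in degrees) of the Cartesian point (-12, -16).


r = sqrt((-12)^2 + (-16)^2) = 20
theta = atan2(-16, -12) = 233.1301 degrees

r = 20, theta = 233.1301 degrees


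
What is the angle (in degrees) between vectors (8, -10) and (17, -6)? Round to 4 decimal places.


dot = 8*17 + -10*-6 = 196
|u| = 12.8062, |v| = 18.0278
cos(angle) = 0.849
angle = 31.9002 degrees

31.9002 degrees


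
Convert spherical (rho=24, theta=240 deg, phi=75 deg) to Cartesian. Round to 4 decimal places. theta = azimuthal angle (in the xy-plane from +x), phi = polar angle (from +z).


x = 24 * sin(75) * cos(240) = -11.5911
y = 24 * sin(75) * sin(240) = -20.0764
z = 24 * cos(75) = 6.2117

(-11.5911, -20.0764, 6.2117)


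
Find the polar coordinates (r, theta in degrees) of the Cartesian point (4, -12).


r = sqrt(4^2 + (-12)^2) = 12.6491
theta = atan2(-12, 4) = 288.4349 degrees

r = 12.6491, theta = 288.4349 degrees


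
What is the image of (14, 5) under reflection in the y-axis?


Reflection across y-axis: (x, y) -> (-x, y)
(14, 5) -> (-14, 5)

(-14, 5)


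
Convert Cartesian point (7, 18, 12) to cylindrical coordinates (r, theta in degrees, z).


r = sqrt(7^2 + 18^2) = 19.3132
theta = atan2(18, 7) = 68.7495 deg
z = 12

r = 19.3132, theta = 68.7495 deg, z = 12


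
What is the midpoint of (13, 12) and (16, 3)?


Midpoint = ((13+16)/2, (12+3)/2) = (14.5, 7.5)

(14.5, 7.5)


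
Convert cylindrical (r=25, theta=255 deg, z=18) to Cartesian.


x = 25 * cos(255) = -6.4705
y = 25 * sin(255) = -24.1481
z = 18

(-6.4705, -24.1481, 18)


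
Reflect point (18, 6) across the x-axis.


Reflection across x-axis: (x, y) -> (x, -y)
(18, 6) -> (18, -6)

(18, -6)


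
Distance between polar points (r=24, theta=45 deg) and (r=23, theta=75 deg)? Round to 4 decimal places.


d = sqrt(r1^2 + r2^2 - 2*r1*r2*cos(t2-t1))
d = sqrt(24^2 + 23^2 - 2*24*23*cos(75-45)) = 12.2028

12.2028


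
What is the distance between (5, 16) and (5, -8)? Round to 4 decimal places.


d = sqrt((5-5)^2 + (-8-16)^2) = 24

24


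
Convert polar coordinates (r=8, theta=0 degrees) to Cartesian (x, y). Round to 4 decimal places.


x = 8 * cos(0) = 8
y = 8 * sin(0) = 0

(8, 0)


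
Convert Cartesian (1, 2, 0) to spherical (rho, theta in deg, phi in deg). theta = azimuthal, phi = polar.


rho = sqrt(1^2 + 2^2 + 0^2) = 2.2361
theta = atan2(2, 1) = 63.4349 deg
phi = acos(0/2.2361) = 90 deg

rho = 2.2361, theta = 63.4349 deg, phi = 90 deg


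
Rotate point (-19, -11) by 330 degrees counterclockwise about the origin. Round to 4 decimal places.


x' = -19*cos(330) - -11*sin(330) = -21.9545
y' = -19*sin(330) + -11*cos(330) = -0.0263

(-21.9545, -0.0263)


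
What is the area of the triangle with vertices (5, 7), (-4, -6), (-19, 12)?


Area = |x1(y2-y3) + x2(y3-y1) + x3(y1-y2)| / 2
= |5*(-6-12) + -4*(12-7) + -19*(7--6)| / 2
= 178.5

178.5


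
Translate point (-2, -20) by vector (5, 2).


Translation: (x+dx, y+dy) = (-2+5, -20+2) = (3, -18)

(3, -18)


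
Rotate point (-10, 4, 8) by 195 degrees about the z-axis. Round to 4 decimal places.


x' = -10*cos(195) - 4*sin(195) = 10.6945
y' = -10*sin(195) + 4*cos(195) = -1.2755
z' = 8

(10.6945, -1.2755, 8)


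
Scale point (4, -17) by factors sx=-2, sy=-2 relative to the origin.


Scaling: (x*sx, y*sy) = (4*-2, -17*-2) = (-8, 34)

(-8, 34)


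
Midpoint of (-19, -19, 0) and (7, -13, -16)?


Midpoint = ((-19+7)/2, (-19+-13)/2, (0+-16)/2) = (-6, -16, -8)

(-6, -16, -8)


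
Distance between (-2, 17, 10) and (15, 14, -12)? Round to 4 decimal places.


d = sqrt((15--2)^2 + (14-17)^2 + (-12-10)^2) = 27.9643

27.9643


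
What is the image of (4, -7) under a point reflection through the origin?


Reflection through origin: (x, y) -> (-x, -y)
(4, -7) -> (-4, 7)

(-4, 7)


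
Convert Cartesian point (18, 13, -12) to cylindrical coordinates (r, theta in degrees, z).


r = sqrt(18^2 + 13^2) = 22.2036
theta = atan2(13, 18) = 35.8377 deg
z = -12

r = 22.2036, theta = 35.8377 deg, z = -12


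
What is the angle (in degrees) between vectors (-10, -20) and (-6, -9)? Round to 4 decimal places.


dot = -10*-6 + -20*-9 = 240
|u| = 22.3607, |v| = 10.8167
cos(angle) = 0.9923
angle = 7.125 degrees

7.125 degrees


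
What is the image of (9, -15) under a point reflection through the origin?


Reflection through origin: (x, y) -> (-x, -y)
(9, -15) -> (-9, 15)

(-9, 15)


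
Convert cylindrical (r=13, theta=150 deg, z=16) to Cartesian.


x = 13 * cos(150) = -11.2583
y = 13 * sin(150) = 6.5
z = 16

(-11.2583, 6.5, 16)


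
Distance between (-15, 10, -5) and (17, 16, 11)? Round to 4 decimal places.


d = sqrt((17--15)^2 + (16-10)^2 + (11--5)^2) = 36.2767

36.2767


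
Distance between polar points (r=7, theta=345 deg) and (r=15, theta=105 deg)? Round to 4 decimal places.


d = sqrt(r1^2 + r2^2 - 2*r1*r2*cos(t2-t1))
d = sqrt(7^2 + 15^2 - 2*7*15*cos(105-345)) = 19.4679

19.4679


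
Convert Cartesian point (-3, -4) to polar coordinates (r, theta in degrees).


r = sqrt((-3)^2 + (-4)^2) = 5
theta = atan2(-4, -3) = 233.1301 degrees

r = 5, theta = 233.1301 degrees


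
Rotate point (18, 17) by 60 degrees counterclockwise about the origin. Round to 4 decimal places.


x' = 18*cos(60) - 17*sin(60) = -5.7224
y' = 18*sin(60) + 17*cos(60) = 24.0885

(-5.7224, 24.0885)


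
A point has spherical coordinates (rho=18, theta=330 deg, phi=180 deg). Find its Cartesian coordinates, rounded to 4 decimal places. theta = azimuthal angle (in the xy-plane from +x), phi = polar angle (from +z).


x = 18 * sin(180) * cos(330) = 0
y = 18 * sin(180) * sin(330) = 0
z = 18 * cos(180) = -18

(0, 0, -18)


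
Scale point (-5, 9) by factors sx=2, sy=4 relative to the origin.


Scaling: (x*sx, y*sy) = (-5*2, 9*4) = (-10, 36)

(-10, 36)


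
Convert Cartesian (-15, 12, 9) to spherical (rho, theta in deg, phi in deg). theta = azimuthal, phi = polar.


rho = sqrt((-15)^2 + 12^2 + 9^2) = 21.2132
theta = atan2(12, -15) = 141.3402 deg
phi = acos(9/21.2132) = 64.8959 deg

rho = 21.2132, theta = 141.3402 deg, phi = 64.8959 deg


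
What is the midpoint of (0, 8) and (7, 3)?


Midpoint = ((0+7)/2, (8+3)/2) = (3.5, 5.5)

(3.5, 5.5)


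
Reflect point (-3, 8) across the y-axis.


Reflection across y-axis: (x, y) -> (-x, y)
(-3, 8) -> (3, 8)

(3, 8)


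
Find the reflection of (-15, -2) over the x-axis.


Reflection across x-axis: (x, y) -> (x, -y)
(-15, -2) -> (-15, 2)

(-15, 2)


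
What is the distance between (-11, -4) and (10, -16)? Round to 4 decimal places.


d = sqrt((10--11)^2 + (-16--4)^2) = 24.1868

24.1868


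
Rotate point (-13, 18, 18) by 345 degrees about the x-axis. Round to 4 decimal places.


x' = -13
y' = 18*cos(345) - 18*sin(345) = 22.0454
z' = 18*sin(345) + 18*cos(345) = 12.7279

(-13, 22.0454, 12.7279)


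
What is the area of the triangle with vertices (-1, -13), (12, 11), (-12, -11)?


Area = |x1(y2-y3) + x2(y3-y1) + x3(y1-y2)| / 2
= |-1*(11--11) + 12*(-11--13) + -12*(-13-11)| / 2
= 145

145


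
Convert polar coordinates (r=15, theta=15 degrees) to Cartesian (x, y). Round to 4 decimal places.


x = 15 * cos(15) = 14.4889
y = 15 * sin(15) = 3.8823

(14.4889, 3.8823)


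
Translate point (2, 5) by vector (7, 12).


Translation: (x+dx, y+dy) = (2+7, 5+12) = (9, 17)

(9, 17)


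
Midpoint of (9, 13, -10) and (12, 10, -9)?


Midpoint = ((9+12)/2, (13+10)/2, (-10+-9)/2) = (10.5, 11.5, -9.5)

(10.5, 11.5, -9.5)


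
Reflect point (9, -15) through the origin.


Reflection through origin: (x, y) -> (-x, -y)
(9, -15) -> (-9, 15)

(-9, 15)


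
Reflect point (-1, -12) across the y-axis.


Reflection across y-axis: (x, y) -> (-x, y)
(-1, -12) -> (1, -12)

(1, -12)


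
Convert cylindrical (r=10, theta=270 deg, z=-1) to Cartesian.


x = 10 * cos(270) = 0
y = 10 * sin(270) = -10
z = -1

(0, -10, -1)


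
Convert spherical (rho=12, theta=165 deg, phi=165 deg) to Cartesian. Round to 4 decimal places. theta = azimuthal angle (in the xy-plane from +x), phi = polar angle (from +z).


x = 12 * sin(165) * cos(165) = -3
y = 12 * sin(165) * sin(165) = 0.8038
z = 12 * cos(165) = -11.5911

(-3, 0.8038, -11.5911)


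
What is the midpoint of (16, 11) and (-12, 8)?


Midpoint = ((16+-12)/2, (11+8)/2) = (2, 9.5)

(2, 9.5)


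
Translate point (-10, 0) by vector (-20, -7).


Translation: (x+dx, y+dy) = (-10+-20, 0+-7) = (-30, -7)

(-30, -7)


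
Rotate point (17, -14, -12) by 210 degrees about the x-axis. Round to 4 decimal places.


x' = 17
y' = -14*cos(210) - -12*sin(210) = 6.1244
z' = -14*sin(210) + -12*cos(210) = 17.3923

(17, 6.1244, 17.3923)


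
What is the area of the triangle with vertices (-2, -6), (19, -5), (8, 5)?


Area = |x1(y2-y3) + x2(y3-y1) + x3(y1-y2)| / 2
= |-2*(-5-5) + 19*(5--6) + 8*(-6--5)| / 2
= 110.5

110.5


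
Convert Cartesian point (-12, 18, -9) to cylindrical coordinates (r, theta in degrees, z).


r = sqrt((-12)^2 + 18^2) = 21.6333
theta = atan2(18, -12) = 123.6901 deg
z = -9

r = 21.6333, theta = 123.6901 deg, z = -9


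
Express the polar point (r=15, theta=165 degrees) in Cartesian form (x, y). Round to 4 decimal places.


x = 15 * cos(165) = -14.4889
y = 15 * sin(165) = 3.8823

(-14.4889, 3.8823)


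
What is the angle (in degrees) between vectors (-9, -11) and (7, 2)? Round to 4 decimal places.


dot = -9*7 + -11*2 = -85
|u| = 14.2127, |v| = 7.2801
cos(angle) = -0.8215
angle = 145.2348 degrees

145.2348 degrees


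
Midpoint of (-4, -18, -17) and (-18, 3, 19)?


Midpoint = ((-4+-18)/2, (-18+3)/2, (-17+19)/2) = (-11, -7.5, 1)

(-11, -7.5, 1)


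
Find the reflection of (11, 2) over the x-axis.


Reflection across x-axis: (x, y) -> (x, -y)
(11, 2) -> (11, -2)

(11, -2)


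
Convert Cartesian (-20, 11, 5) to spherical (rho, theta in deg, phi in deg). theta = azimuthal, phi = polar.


rho = sqrt((-20)^2 + 11^2 + 5^2) = 23.3666
theta = atan2(11, -20) = 151.1892 deg
phi = acos(5/23.3666) = 77.6443 deg

rho = 23.3666, theta = 151.1892 deg, phi = 77.6443 deg


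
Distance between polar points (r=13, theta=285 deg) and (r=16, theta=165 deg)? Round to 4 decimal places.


d = sqrt(r1^2 + r2^2 - 2*r1*r2*cos(t2-t1))
d = sqrt(13^2 + 16^2 - 2*13*16*cos(165-285)) = 25.1595

25.1595


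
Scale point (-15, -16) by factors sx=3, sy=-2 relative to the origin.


Scaling: (x*sx, y*sy) = (-15*3, -16*-2) = (-45, 32)

(-45, 32)


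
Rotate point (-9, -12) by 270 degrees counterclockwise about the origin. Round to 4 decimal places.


x' = -9*cos(270) - -12*sin(270) = -12
y' = -9*sin(270) + -12*cos(270) = 9

(-12, 9)


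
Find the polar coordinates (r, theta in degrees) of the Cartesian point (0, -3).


r = sqrt(0^2 + (-3)^2) = 3
theta = atan2(-3, 0) = 270 degrees

r = 3, theta = 270 degrees


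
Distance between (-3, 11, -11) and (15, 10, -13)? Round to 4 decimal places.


d = sqrt((15--3)^2 + (10-11)^2 + (-13--11)^2) = 18.1384

18.1384


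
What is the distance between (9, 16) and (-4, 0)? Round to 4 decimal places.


d = sqrt((-4-9)^2 + (0-16)^2) = 20.6155

20.6155


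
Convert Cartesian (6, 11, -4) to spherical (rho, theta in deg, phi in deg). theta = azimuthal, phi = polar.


rho = sqrt(6^2 + 11^2 + (-4)^2) = 13.1529
theta = atan2(11, 6) = 61.3895 deg
phi = acos(-4/13.1529) = 107.7049 deg

rho = 13.1529, theta = 61.3895 deg, phi = 107.7049 deg


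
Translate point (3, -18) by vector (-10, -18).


Translation: (x+dx, y+dy) = (3+-10, -18+-18) = (-7, -36)

(-7, -36)


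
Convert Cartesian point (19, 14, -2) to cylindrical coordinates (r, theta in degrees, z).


r = sqrt(19^2 + 14^2) = 23.6008
theta = atan2(14, 19) = 36.3844 deg
z = -2

r = 23.6008, theta = 36.3844 deg, z = -2
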